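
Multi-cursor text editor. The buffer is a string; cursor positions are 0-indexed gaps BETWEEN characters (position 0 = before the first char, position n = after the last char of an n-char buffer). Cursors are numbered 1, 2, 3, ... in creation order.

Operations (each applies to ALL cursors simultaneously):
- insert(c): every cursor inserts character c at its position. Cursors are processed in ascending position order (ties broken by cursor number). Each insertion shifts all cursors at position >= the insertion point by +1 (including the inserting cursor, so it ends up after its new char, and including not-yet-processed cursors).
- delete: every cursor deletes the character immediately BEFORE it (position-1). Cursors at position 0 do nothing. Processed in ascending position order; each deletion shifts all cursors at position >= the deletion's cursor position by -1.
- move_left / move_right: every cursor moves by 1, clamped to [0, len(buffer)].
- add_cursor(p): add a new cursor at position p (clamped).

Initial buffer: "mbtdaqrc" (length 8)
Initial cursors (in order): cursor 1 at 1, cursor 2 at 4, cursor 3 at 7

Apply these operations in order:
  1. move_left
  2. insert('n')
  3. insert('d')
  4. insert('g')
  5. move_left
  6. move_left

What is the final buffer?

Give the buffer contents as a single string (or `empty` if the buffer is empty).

Answer: ndgmbtndgdaqndgrc

Derivation:
After op 1 (move_left): buffer="mbtdaqrc" (len 8), cursors c1@0 c2@3 c3@6, authorship ........
After op 2 (insert('n')): buffer="nmbtndaqnrc" (len 11), cursors c1@1 c2@5 c3@9, authorship 1...2...3..
After op 3 (insert('d')): buffer="ndmbtnddaqndrc" (len 14), cursors c1@2 c2@7 c3@12, authorship 11...22...33..
After op 4 (insert('g')): buffer="ndgmbtndgdaqndgrc" (len 17), cursors c1@3 c2@9 c3@15, authorship 111...222...333..
After op 5 (move_left): buffer="ndgmbtndgdaqndgrc" (len 17), cursors c1@2 c2@8 c3@14, authorship 111...222...333..
After op 6 (move_left): buffer="ndgmbtndgdaqndgrc" (len 17), cursors c1@1 c2@7 c3@13, authorship 111...222...333..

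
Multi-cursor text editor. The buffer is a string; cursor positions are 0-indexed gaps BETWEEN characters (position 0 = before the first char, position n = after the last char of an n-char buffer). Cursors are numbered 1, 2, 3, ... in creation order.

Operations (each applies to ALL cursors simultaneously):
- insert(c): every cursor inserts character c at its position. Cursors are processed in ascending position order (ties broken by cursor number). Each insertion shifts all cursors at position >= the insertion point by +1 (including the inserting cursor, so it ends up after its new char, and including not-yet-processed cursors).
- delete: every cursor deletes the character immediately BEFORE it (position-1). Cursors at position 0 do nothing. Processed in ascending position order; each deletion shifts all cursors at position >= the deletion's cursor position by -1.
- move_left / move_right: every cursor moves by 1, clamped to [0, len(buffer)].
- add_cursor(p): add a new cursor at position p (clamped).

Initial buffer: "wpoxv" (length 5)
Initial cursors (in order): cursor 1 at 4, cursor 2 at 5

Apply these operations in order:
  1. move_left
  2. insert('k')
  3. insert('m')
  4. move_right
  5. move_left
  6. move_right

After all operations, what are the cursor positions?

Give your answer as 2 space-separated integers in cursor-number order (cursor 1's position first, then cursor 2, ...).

After op 1 (move_left): buffer="wpoxv" (len 5), cursors c1@3 c2@4, authorship .....
After op 2 (insert('k')): buffer="wpokxkv" (len 7), cursors c1@4 c2@6, authorship ...1.2.
After op 3 (insert('m')): buffer="wpokmxkmv" (len 9), cursors c1@5 c2@8, authorship ...11.22.
After op 4 (move_right): buffer="wpokmxkmv" (len 9), cursors c1@6 c2@9, authorship ...11.22.
After op 5 (move_left): buffer="wpokmxkmv" (len 9), cursors c1@5 c2@8, authorship ...11.22.
After op 6 (move_right): buffer="wpokmxkmv" (len 9), cursors c1@6 c2@9, authorship ...11.22.

Answer: 6 9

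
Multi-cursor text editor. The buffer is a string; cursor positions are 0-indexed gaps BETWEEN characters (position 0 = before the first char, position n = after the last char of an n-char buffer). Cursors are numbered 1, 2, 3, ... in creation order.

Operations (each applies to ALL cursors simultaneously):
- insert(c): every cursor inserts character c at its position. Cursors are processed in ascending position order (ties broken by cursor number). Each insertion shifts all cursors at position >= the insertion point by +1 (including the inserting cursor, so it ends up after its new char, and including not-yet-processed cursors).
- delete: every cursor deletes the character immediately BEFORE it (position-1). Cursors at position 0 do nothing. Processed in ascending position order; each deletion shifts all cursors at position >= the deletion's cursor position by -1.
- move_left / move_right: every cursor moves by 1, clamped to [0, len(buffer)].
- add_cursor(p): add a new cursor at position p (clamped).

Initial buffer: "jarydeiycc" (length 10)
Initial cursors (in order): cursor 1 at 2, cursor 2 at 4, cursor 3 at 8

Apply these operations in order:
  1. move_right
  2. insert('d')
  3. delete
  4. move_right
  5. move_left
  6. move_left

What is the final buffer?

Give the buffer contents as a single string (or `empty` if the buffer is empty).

After op 1 (move_right): buffer="jarydeiycc" (len 10), cursors c1@3 c2@5 c3@9, authorship ..........
After op 2 (insert('d')): buffer="jardyddeiycdc" (len 13), cursors c1@4 c2@7 c3@12, authorship ...1..2....3.
After op 3 (delete): buffer="jarydeiycc" (len 10), cursors c1@3 c2@5 c3@9, authorship ..........
After op 4 (move_right): buffer="jarydeiycc" (len 10), cursors c1@4 c2@6 c3@10, authorship ..........
After op 5 (move_left): buffer="jarydeiycc" (len 10), cursors c1@3 c2@5 c3@9, authorship ..........
After op 6 (move_left): buffer="jarydeiycc" (len 10), cursors c1@2 c2@4 c3@8, authorship ..........

Answer: jarydeiycc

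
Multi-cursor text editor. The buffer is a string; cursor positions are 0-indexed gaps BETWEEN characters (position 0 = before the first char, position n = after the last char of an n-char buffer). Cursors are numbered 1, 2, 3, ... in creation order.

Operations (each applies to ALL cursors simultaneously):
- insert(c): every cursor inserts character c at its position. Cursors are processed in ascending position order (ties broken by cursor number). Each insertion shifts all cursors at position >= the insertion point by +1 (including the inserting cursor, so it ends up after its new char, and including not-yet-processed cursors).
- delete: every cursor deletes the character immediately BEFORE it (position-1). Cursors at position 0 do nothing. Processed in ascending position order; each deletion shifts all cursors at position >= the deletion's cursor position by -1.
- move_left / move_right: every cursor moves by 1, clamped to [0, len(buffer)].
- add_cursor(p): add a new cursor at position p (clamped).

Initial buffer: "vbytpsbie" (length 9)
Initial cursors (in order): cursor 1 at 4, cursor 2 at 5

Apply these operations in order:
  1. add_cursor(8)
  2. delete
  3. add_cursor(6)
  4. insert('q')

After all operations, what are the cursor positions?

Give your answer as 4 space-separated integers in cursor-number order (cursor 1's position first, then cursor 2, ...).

Answer: 5 5 8 10

Derivation:
After op 1 (add_cursor(8)): buffer="vbytpsbie" (len 9), cursors c1@4 c2@5 c3@8, authorship .........
After op 2 (delete): buffer="vbysbe" (len 6), cursors c1@3 c2@3 c3@5, authorship ......
After op 3 (add_cursor(6)): buffer="vbysbe" (len 6), cursors c1@3 c2@3 c3@5 c4@6, authorship ......
After op 4 (insert('q')): buffer="vbyqqsbqeq" (len 10), cursors c1@5 c2@5 c3@8 c4@10, authorship ...12..3.4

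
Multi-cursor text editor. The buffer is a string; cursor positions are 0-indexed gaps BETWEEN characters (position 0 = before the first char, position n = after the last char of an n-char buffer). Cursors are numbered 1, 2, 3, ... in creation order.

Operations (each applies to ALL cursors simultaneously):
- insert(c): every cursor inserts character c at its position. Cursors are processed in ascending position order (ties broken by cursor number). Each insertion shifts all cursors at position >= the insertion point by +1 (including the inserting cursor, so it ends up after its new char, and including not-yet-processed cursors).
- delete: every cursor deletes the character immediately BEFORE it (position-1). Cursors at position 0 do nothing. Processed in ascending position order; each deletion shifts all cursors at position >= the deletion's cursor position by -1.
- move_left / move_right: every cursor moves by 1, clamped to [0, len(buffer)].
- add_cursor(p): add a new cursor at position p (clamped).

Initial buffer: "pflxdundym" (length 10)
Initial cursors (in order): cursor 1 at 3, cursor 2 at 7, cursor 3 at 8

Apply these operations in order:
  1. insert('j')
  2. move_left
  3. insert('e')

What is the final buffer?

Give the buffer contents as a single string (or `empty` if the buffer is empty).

Answer: pflejxdunejdejym

Derivation:
After op 1 (insert('j')): buffer="pfljxdunjdjym" (len 13), cursors c1@4 c2@9 c3@11, authorship ...1....2.3..
After op 2 (move_left): buffer="pfljxdunjdjym" (len 13), cursors c1@3 c2@8 c3@10, authorship ...1....2.3..
After op 3 (insert('e')): buffer="pflejxdunejdejym" (len 16), cursors c1@4 c2@10 c3@13, authorship ...11....22.33..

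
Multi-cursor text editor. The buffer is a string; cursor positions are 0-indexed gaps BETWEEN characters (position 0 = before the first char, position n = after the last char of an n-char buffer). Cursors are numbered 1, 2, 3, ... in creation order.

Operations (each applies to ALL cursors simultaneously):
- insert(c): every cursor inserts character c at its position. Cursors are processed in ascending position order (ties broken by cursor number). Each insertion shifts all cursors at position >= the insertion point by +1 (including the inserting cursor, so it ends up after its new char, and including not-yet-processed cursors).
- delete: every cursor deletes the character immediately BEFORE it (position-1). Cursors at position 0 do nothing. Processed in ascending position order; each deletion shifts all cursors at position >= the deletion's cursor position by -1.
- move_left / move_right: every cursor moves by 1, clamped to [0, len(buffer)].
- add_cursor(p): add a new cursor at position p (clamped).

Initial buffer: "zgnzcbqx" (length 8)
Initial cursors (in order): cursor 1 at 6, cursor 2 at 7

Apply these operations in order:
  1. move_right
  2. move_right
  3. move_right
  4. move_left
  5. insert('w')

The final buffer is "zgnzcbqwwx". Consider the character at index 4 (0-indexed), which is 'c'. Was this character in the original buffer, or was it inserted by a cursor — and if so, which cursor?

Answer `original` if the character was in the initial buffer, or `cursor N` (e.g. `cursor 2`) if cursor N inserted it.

Answer: original

Derivation:
After op 1 (move_right): buffer="zgnzcbqx" (len 8), cursors c1@7 c2@8, authorship ........
After op 2 (move_right): buffer="zgnzcbqx" (len 8), cursors c1@8 c2@8, authorship ........
After op 3 (move_right): buffer="zgnzcbqx" (len 8), cursors c1@8 c2@8, authorship ........
After op 4 (move_left): buffer="zgnzcbqx" (len 8), cursors c1@7 c2@7, authorship ........
After op 5 (insert('w')): buffer="zgnzcbqwwx" (len 10), cursors c1@9 c2@9, authorship .......12.
Authorship (.=original, N=cursor N): . . . . . . . 1 2 .
Index 4: author = original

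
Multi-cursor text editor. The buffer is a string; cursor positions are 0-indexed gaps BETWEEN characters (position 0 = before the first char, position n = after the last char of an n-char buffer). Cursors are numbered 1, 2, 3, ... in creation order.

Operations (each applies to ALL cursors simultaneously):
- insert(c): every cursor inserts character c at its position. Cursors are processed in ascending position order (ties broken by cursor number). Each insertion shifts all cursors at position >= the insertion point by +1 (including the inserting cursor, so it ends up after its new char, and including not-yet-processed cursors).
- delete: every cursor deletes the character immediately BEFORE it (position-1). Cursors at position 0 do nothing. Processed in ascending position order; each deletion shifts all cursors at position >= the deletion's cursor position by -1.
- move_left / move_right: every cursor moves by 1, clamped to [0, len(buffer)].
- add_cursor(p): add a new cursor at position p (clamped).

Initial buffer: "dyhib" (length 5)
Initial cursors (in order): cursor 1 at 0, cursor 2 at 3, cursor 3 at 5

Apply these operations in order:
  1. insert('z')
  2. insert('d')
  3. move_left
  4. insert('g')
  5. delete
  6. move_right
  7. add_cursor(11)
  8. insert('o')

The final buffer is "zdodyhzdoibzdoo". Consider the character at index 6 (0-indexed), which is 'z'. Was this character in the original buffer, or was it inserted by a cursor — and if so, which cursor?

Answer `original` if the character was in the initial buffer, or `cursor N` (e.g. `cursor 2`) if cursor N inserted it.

After op 1 (insert('z')): buffer="zdyhzibz" (len 8), cursors c1@1 c2@5 c3@8, authorship 1...2..3
After op 2 (insert('d')): buffer="zddyhzdibzd" (len 11), cursors c1@2 c2@7 c3@11, authorship 11...22..33
After op 3 (move_left): buffer="zddyhzdibzd" (len 11), cursors c1@1 c2@6 c3@10, authorship 11...22..33
After op 4 (insert('g')): buffer="zgddyhzgdibzgd" (len 14), cursors c1@2 c2@8 c3@13, authorship 111...222..333
After op 5 (delete): buffer="zddyhzdibzd" (len 11), cursors c1@1 c2@6 c3@10, authorship 11...22..33
After op 6 (move_right): buffer="zddyhzdibzd" (len 11), cursors c1@2 c2@7 c3@11, authorship 11...22..33
After op 7 (add_cursor(11)): buffer="zddyhzdibzd" (len 11), cursors c1@2 c2@7 c3@11 c4@11, authorship 11...22..33
After op 8 (insert('o')): buffer="zdodyhzdoibzdoo" (len 15), cursors c1@3 c2@9 c3@15 c4@15, authorship 111...222..3334
Authorship (.=original, N=cursor N): 1 1 1 . . . 2 2 2 . . 3 3 3 4
Index 6: author = 2

Answer: cursor 2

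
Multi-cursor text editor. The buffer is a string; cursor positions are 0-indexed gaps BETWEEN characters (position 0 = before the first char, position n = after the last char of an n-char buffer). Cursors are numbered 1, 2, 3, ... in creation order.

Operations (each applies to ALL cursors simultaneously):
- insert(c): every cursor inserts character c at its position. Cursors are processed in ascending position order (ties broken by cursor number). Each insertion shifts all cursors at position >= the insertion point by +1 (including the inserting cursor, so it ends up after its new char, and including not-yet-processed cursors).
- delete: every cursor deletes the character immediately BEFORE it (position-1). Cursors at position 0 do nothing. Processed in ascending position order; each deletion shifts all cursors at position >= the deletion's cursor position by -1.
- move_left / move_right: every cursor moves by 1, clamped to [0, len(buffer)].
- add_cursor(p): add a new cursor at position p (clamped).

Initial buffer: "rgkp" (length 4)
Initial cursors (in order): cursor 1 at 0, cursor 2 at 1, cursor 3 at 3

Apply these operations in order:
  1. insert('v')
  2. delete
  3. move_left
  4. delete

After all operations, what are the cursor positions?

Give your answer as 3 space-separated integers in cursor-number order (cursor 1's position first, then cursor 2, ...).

After op 1 (insert('v')): buffer="vrvgkvp" (len 7), cursors c1@1 c2@3 c3@6, authorship 1.2..3.
After op 2 (delete): buffer="rgkp" (len 4), cursors c1@0 c2@1 c3@3, authorship ....
After op 3 (move_left): buffer="rgkp" (len 4), cursors c1@0 c2@0 c3@2, authorship ....
After op 4 (delete): buffer="rkp" (len 3), cursors c1@0 c2@0 c3@1, authorship ...

Answer: 0 0 1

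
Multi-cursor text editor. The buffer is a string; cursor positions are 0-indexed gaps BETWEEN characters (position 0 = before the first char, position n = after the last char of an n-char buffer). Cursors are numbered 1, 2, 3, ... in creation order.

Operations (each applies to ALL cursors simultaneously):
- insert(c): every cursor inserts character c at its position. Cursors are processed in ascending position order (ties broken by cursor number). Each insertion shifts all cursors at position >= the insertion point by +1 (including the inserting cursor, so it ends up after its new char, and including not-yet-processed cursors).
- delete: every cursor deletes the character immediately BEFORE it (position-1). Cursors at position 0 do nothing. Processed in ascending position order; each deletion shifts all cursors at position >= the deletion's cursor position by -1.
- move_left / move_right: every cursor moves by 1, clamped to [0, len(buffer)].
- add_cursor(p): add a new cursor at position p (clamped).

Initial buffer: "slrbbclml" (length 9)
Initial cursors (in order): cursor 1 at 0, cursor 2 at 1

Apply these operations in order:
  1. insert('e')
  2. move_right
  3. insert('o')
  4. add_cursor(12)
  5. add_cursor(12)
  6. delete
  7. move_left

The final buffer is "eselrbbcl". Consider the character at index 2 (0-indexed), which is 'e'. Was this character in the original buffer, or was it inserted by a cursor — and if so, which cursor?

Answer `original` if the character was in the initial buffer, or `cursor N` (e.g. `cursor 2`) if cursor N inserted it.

After op 1 (insert('e')): buffer="eselrbbclml" (len 11), cursors c1@1 c2@3, authorship 1.2........
After op 2 (move_right): buffer="eselrbbclml" (len 11), cursors c1@2 c2@4, authorship 1.2........
After op 3 (insert('o')): buffer="esoelorbbclml" (len 13), cursors c1@3 c2@6, authorship 1.12.2.......
After op 4 (add_cursor(12)): buffer="esoelorbbclml" (len 13), cursors c1@3 c2@6 c3@12, authorship 1.12.2.......
After op 5 (add_cursor(12)): buffer="esoelorbbclml" (len 13), cursors c1@3 c2@6 c3@12 c4@12, authorship 1.12.2.......
After op 6 (delete): buffer="eselrbbcl" (len 9), cursors c1@2 c2@4 c3@8 c4@8, authorship 1.2......
After op 7 (move_left): buffer="eselrbbcl" (len 9), cursors c1@1 c2@3 c3@7 c4@7, authorship 1.2......
Authorship (.=original, N=cursor N): 1 . 2 . . . . . .
Index 2: author = 2

Answer: cursor 2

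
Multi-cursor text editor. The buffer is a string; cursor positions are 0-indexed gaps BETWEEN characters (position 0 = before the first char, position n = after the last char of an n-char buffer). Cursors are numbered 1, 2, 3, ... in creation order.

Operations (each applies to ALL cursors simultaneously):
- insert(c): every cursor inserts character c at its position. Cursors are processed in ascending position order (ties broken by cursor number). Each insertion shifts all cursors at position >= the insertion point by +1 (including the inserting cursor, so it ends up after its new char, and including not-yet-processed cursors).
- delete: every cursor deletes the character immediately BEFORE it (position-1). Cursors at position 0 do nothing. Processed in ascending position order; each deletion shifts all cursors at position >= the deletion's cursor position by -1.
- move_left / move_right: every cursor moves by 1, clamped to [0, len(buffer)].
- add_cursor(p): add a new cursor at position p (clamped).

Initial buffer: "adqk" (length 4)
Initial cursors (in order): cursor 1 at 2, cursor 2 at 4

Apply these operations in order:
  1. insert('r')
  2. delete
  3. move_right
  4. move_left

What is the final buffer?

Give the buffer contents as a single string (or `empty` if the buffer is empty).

Answer: adqk

Derivation:
After op 1 (insert('r')): buffer="adrqkr" (len 6), cursors c1@3 c2@6, authorship ..1..2
After op 2 (delete): buffer="adqk" (len 4), cursors c1@2 c2@4, authorship ....
After op 3 (move_right): buffer="adqk" (len 4), cursors c1@3 c2@4, authorship ....
After op 4 (move_left): buffer="adqk" (len 4), cursors c1@2 c2@3, authorship ....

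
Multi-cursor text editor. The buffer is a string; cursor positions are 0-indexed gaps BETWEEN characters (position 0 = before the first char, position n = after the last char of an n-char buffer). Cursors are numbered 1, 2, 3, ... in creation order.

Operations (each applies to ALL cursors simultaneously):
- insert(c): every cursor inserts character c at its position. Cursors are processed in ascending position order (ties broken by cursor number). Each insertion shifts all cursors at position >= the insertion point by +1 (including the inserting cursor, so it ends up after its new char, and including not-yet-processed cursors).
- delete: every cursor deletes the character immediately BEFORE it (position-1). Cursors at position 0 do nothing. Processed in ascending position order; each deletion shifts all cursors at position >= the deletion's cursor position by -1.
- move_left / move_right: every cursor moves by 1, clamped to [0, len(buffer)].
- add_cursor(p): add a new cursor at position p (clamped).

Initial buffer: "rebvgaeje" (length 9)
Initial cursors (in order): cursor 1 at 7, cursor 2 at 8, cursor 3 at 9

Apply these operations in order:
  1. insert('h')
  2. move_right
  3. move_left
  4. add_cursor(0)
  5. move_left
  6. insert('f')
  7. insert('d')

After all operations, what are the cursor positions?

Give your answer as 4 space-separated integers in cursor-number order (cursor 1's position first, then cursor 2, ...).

Answer: 11 15 18 2

Derivation:
After op 1 (insert('h')): buffer="rebvgaehjheh" (len 12), cursors c1@8 c2@10 c3@12, authorship .......1.2.3
After op 2 (move_right): buffer="rebvgaehjheh" (len 12), cursors c1@9 c2@11 c3@12, authorship .......1.2.3
After op 3 (move_left): buffer="rebvgaehjheh" (len 12), cursors c1@8 c2@10 c3@11, authorship .......1.2.3
After op 4 (add_cursor(0)): buffer="rebvgaehjheh" (len 12), cursors c4@0 c1@8 c2@10 c3@11, authorship .......1.2.3
After op 5 (move_left): buffer="rebvgaehjheh" (len 12), cursors c4@0 c1@7 c2@9 c3@10, authorship .......1.2.3
After op 6 (insert('f')): buffer="frebvgaefhjfhfeh" (len 16), cursors c4@1 c1@9 c2@12 c3@14, authorship 4.......11.223.3
After op 7 (insert('d')): buffer="fdrebvgaefdhjfdhfdeh" (len 20), cursors c4@2 c1@11 c2@15 c3@18, authorship 44.......111.22233.3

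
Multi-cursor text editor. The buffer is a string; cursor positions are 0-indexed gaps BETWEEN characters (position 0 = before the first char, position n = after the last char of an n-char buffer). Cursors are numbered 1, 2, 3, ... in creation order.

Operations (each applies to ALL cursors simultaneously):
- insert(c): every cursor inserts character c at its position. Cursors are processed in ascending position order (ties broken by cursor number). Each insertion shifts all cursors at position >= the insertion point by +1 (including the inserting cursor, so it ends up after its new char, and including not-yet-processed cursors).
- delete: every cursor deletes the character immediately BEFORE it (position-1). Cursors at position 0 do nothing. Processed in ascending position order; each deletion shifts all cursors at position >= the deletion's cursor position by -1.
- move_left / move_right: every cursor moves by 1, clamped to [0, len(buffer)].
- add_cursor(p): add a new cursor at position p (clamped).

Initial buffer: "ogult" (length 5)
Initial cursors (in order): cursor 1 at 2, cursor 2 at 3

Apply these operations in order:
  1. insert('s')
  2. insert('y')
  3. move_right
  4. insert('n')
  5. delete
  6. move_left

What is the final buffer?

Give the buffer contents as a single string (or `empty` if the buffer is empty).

After op 1 (insert('s')): buffer="ogsuslt" (len 7), cursors c1@3 c2@5, authorship ..1.2..
After op 2 (insert('y')): buffer="ogsyusylt" (len 9), cursors c1@4 c2@7, authorship ..11.22..
After op 3 (move_right): buffer="ogsyusylt" (len 9), cursors c1@5 c2@8, authorship ..11.22..
After op 4 (insert('n')): buffer="ogsyunsylnt" (len 11), cursors c1@6 c2@10, authorship ..11.122.2.
After op 5 (delete): buffer="ogsyusylt" (len 9), cursors c1@5 c2@8, authorship ..11.22..
After op 6 (move_left): buffer="ogsyusylt" (len 9), cursors c1@4 c2@7, authorship ..11.22..

Answer: ogsyusylt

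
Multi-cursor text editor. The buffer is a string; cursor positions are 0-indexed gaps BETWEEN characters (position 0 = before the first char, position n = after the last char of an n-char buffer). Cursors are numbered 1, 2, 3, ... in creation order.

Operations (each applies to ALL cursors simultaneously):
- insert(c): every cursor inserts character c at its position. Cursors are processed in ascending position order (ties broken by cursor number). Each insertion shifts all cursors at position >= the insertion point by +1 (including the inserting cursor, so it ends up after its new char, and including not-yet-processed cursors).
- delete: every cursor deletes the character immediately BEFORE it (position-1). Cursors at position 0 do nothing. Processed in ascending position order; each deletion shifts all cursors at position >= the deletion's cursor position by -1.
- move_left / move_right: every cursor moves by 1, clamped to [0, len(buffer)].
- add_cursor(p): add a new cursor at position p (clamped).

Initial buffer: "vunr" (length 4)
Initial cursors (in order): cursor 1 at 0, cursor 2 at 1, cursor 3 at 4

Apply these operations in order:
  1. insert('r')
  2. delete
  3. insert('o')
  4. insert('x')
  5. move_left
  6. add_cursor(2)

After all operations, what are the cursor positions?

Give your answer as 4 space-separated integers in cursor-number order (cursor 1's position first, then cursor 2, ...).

Answer: 1 4 9 2

Derivation:
After op 1 (insert('r')): buffer="rvrunrr" (len 7), cursors c1@1 c2@3 c3@7, authorship 1.2...3
After op 2 (delete): buffer="vunr" (len 4), cursors c1@0 c2@1 c3@4, authorship ....
After op 3 (insert('o')): buffer="ovounro" (len 7), cursors c1@1 c2@3 c3@7, authorship 1.2...3
After op 4 (insert('x')): buffer="oxvoxunrox" (len 10), cursors c1@2 c2@5 c3@10, authorship 11.22...33
After op 5 (move_left): buffer="oxvoxunrox" (len 10), cursors c1@1 c2@4 c3@9, authorship 11.22...33
After op 6 (add_cursor(2)): buffer="oxvoxunrox" (len 10), cursors c1@1 c4@2 c2@4 c3@9, authorship 11.22...33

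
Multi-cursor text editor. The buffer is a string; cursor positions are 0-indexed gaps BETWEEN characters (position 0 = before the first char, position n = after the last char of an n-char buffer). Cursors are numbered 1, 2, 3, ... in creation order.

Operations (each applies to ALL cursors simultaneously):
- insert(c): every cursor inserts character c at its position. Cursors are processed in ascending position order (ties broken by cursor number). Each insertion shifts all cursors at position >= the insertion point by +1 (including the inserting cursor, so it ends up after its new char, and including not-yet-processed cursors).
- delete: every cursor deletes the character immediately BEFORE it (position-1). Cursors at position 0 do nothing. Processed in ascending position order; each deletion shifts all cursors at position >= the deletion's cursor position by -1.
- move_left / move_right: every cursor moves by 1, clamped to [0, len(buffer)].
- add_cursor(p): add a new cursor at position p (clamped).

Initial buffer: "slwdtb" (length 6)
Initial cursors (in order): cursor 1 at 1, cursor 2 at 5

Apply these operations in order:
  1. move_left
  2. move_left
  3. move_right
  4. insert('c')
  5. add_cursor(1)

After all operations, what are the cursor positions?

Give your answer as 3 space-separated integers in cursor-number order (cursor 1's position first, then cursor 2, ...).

Answer: 2 6 1

Derivation:
After op 1 (move_left): buffer="slwdtb" (len 6), cursors c1@0 c2@4, authorship ......
After op 2 (move_left): buffer="slwdtb" (len 6), cursors c1@0 c2@3, authorship ......
After op 3 (move_right): buffer="slwdtb" (len 6), cursors c1@1 c2@4, authorship ......
After op 4 (insert('c')): buffer="sclwdctb" (len 8), cursors c1@2 c2@6, authorship .1...2..
After op 5 (add_cursor(1)): buffer="sclwdctb" (len 8), cursors c3@1 c1@2 c2@6, authorship .1...2..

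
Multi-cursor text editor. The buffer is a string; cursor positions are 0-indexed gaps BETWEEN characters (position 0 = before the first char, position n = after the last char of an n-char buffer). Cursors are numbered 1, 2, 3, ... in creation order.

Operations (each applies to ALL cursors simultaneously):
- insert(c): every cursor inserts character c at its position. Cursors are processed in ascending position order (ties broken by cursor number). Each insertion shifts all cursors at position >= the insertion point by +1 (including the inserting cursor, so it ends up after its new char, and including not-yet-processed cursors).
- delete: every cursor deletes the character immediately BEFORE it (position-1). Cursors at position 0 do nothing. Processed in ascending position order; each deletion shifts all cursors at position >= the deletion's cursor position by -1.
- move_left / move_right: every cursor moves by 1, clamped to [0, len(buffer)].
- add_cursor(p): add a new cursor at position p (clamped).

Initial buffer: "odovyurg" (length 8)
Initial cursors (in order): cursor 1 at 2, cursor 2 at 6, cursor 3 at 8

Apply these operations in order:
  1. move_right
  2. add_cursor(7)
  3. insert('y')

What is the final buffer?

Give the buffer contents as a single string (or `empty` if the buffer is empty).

Answer: odoyvyuryygy

Derivation:
After op 1 (move_right): buffer="odovyurg" (len 8), cursors c1@3 c2@7 c3@8, authorship ........
After op 2 (add_cursor(7)): buffer="odovyurg" (len 8), cursors c1@3 c2@7 c4@7 c3@8, authorship ........
After op 3 (insert('y')): buffer="odoyvyuryygy" (len 12), cursors c1@4 c2@10 c4@10 c3@12, authorship ...1....24.3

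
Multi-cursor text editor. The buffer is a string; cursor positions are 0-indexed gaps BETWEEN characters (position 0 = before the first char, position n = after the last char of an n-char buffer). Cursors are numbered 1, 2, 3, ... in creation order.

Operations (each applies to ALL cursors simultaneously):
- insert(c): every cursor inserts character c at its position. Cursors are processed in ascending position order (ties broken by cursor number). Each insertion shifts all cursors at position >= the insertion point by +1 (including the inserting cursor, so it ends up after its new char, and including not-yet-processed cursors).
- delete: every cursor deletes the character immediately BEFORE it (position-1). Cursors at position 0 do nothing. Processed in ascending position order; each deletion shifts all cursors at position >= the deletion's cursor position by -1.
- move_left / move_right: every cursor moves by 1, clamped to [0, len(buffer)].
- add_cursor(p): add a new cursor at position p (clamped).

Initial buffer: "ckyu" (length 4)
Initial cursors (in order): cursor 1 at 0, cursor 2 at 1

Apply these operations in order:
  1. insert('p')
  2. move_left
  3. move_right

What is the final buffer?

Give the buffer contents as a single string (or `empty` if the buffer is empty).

Answer: pcpkyu

Derivation:
After op 1 (insert('p')): buffer="pcpkyu" (len 6), cursors c1@1 c2@3, authorship 1.2...
After op 2 (move_left): buffer="pcpkyu" (len 6), cursors c1@0 c2@2, authorship 1.2...
After op 3 (move_right): buffer="pcpkyu" (len 6), cursors c1@1 c2@3, authorship 1.2...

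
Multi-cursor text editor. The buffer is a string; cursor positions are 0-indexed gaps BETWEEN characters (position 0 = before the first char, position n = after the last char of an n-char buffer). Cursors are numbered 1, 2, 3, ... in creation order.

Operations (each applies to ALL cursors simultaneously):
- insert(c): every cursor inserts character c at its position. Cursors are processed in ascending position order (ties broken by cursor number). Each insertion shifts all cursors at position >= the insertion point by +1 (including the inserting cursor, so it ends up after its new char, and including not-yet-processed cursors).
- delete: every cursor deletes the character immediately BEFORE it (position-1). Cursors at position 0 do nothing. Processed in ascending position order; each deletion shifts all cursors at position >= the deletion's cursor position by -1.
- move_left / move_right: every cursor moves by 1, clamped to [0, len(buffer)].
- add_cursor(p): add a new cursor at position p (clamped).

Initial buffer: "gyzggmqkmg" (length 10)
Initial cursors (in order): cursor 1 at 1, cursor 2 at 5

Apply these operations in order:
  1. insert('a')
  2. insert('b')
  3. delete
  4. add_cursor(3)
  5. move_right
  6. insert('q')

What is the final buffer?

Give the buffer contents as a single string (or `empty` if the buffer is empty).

After op 1 (insert('a')): buffer="gayzggamqkmg" (len 12), cursors c1@2 c2@7, authorship .1....2.....
After op 2 (insert('b')): buffer="gabyzggabmqkmg" (len 14), cursors c1@3 c2@9, authorship .11....22.....
After op 3 (delete): buffer="gayzggamqkmg" (len 12), cursors c1@2 c2@7, authorship .1....2.....
After op 4 (add_cursor(3)): buffer="gayzggamqkmg" (len 12), cursors c1@2 c3@3 c2@7, authorship .1....2.....
After op 5 (move_right): buffer="gayzggamqkmg" (len 12), cursors c1@3 c3@4 c2@8, authorship .1....2.....
After op 6 (insert('q')): buffer="gayqzqggamqqkmg" (len 15), cursors c1@4 c3@6 c2@11, authorship .1.1.3..2.2....

Answer: gayqzqggamqqkmg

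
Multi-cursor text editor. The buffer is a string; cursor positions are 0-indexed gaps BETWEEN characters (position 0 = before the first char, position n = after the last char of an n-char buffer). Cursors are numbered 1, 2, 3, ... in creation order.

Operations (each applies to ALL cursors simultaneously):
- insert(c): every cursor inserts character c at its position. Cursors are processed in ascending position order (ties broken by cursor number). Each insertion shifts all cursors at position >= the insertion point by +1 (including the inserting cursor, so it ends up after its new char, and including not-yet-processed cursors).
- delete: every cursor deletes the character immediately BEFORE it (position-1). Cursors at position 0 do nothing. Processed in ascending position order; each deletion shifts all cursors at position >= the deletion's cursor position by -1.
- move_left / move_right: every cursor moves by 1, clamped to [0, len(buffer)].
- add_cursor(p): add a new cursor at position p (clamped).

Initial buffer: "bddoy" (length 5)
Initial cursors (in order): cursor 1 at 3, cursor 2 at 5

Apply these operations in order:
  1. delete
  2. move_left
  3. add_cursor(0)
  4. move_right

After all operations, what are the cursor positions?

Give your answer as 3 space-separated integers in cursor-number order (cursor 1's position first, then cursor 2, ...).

Answer: 2 3 1

Derivation:
After op 1 (delete): buffer="bdo" (len 3), cursors c1@2 c2@3, authorship ...
After op 2 (move_left): buffer="bdo" (len 3), cursors c1@1 c2@2, authorship ...
After op 3 (add_cursor(0)): buffer="bdo" (len 3), cursors c3@0 c1@1 c2@2, authorship ...
After op 4 (move_right): buffer="bdo" (len 3), cursors c3@1 c1@2 c2@3, authorship ...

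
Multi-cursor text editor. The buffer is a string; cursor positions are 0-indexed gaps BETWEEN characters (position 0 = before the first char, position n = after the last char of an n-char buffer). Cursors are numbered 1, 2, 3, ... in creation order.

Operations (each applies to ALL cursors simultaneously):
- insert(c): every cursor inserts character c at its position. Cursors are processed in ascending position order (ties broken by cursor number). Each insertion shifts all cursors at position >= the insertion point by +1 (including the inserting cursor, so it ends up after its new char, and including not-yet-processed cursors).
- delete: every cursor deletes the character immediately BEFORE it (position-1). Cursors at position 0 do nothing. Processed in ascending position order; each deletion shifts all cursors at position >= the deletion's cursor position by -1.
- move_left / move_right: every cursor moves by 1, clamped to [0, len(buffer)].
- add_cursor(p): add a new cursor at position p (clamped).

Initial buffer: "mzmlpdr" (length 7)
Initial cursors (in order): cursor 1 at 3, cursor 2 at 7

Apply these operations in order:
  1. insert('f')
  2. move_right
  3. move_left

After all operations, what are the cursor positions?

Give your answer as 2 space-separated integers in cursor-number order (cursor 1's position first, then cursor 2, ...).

After op 1 (insert('f')): buffer="mzmflpdrf" (len 9), cursors c1@4 c2@9, authorship ...1....2
After op 2 (move_right): buffer="mzmflpdrf" (len 9), cursors c1@5 c2@9, authorship ...1....2
After op 3 (move_left): buffer="mzmflpdrf" (len 9), cursors c1@4 c2@8, authorship ...1....2

Answer: 4 8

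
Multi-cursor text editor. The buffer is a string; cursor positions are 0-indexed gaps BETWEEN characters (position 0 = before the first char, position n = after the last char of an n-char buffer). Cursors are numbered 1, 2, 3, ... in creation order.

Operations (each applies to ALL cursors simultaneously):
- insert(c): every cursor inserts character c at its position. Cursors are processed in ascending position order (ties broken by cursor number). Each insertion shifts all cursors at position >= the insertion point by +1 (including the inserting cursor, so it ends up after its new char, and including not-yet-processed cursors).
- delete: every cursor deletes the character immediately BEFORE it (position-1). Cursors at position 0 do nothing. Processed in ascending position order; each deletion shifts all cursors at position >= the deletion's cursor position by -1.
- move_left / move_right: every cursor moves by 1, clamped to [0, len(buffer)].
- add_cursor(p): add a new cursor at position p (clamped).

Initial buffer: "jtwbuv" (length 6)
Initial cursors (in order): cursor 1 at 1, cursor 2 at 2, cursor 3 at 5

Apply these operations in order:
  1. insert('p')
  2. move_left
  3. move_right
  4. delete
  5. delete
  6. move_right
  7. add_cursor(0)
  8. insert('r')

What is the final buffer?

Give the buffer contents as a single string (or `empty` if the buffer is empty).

Answer: rwrrbvr

Derivation:
After op 1 (insert('p')): buffer="jptpwbupv" (len 9), cursors c1@2 c2@4 c3@8, authorship .1.2...3.
After op 2 (move_left): buffer="jptpwbupv" (len 9), cursors c1@1 c2@3 c3@7, authorship .1.2...3.
After op 3 (move_right): buffer="jptpwbupv" (len 9), cursors c1@2 c2@4 c3@8, authorship .1.2...3.
After op 4 (delete): buffer="jtwbuv" (len 6), cursors c1@1 c2@2 c3@5, authorship ......
After op 5 (delete): buffer="wbv" (len 3), cursors c1@0 c2@0 c3@2, authorship ...
After op 6 (move_right): buffer="wbv" (len 3), cursors c1@1 c2@1 c3@3, authorship ...
After op 7 (add_cursor(0)): buffer="wbv" (len 3), cursors c4@0 c1@1 c2@1 c3@3, authorship ...
After op 8 (insert('r')): buffer="rwrrbvr" (len 7), cursors c4@1 c1@4 c2@4 c3@7, authorship 4.12..3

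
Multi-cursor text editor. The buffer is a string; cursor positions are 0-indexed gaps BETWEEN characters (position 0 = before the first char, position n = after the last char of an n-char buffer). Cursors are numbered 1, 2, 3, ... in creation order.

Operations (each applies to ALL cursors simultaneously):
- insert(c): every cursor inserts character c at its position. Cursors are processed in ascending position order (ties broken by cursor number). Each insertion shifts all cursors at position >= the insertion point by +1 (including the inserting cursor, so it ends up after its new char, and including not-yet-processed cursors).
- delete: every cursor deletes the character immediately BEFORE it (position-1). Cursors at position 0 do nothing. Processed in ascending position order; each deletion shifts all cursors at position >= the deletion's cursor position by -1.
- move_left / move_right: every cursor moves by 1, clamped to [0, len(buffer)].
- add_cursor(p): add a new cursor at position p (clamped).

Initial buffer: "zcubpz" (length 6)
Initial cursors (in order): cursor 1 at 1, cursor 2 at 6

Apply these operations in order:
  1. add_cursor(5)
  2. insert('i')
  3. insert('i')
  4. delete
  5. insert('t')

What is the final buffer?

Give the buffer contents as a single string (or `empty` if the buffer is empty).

Answer: zitcubpitzit

Derivation:
After op 1 (add_cursor(5)): buffer="zcubpz" (len 6), cursors c1@1 c3@5 c2@6, authorship ......
After op 2 (insert('i')): buffer="zicubpizi" (len 9), cursors c1@2 c3@7 c2@9, authorship .1....3.2
After op 3 (insert('i')): buffer="ziicubpiizii" (len 12), cursors c1@3 c3@9 c2@12, authorship .11....33.22
After op 4 (delete): buffer="zicubpizi" (len 9), cursors c1@2 c3@7 c2@9, authorship .1....3.2
After op 5 (insert('t')): buffer="zitcubpitzit" (len 12), cursors c1@3 c3@9 c2@12, authorship .11....33.22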